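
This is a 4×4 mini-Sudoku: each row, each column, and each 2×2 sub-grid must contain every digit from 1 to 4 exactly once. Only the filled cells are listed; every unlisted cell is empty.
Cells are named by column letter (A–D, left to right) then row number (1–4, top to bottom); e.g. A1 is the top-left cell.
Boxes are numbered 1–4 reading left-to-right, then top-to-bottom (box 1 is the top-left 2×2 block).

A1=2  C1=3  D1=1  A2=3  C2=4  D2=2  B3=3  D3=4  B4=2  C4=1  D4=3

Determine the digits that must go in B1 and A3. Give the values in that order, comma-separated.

4,1

For B1:
  Row 1 already contains {1, 2, 3}.
  Column B already contains {2, 3}.
  Its 2×2 block (box 1) already contains {2, 3}.
  The only value from 1–4 not eliminated is 4, so B1 = 4.
For A3:
  Row 3 already contains {3, 4}.
  Column A already contains {2, 3}.
  Its 2×2 block (box 3) already contains {2, 3}.
  The only value from 1–4 not eliminated is 1, so A3 = 1.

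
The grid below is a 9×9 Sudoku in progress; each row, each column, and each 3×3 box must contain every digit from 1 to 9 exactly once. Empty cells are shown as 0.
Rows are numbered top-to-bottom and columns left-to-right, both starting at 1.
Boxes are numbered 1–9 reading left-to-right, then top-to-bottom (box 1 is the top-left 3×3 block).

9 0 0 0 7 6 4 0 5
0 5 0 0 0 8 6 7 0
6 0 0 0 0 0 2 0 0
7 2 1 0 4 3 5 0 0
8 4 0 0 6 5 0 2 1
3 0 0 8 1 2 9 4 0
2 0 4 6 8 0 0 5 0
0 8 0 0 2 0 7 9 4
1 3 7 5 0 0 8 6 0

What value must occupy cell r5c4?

Cell r5c4 itself could take any of {7, 9} by direct elimination.
Consider where 7 can go in row 5.
r5c3 is out (column 3 already has a 7).
r5c7 is out (column 7 already has a 7).
So the only cell in row 5 that can hold 7 is r5c4.
Therefore r5c4 = 7.

7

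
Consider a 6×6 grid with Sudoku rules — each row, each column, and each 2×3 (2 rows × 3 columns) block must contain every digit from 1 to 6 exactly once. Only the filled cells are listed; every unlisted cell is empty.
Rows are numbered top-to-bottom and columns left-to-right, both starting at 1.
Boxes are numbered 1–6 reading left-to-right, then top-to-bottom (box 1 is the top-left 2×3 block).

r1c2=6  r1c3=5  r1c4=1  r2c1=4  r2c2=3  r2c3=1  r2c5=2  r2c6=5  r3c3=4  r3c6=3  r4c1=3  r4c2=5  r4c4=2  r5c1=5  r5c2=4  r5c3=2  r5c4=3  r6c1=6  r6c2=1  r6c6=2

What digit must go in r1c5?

Cell r1c5 itself could take any of {3, 4} by direct elimination.
Consider where 3 can go in row 1.
r1c1 is out (column 1 already has a 3).
r1c6 is out (column 6 already has a 3).
So the only cell in row 1 that can hold 3 is r1c5.
Therefore r1c5 = 3.

3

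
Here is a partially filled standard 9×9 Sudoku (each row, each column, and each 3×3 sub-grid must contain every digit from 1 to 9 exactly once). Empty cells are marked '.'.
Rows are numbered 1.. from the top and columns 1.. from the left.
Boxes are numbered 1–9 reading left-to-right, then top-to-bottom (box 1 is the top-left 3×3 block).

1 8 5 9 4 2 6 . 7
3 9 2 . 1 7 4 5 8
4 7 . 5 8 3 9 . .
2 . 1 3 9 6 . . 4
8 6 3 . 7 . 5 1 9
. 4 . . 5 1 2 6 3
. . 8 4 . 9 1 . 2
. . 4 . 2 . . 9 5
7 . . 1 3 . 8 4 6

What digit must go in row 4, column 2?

5

Row 4 already contains {1, 2, 3, 4, 6, 9}.
Column 2 already contains {4, 6, 7, 8, 9}.
Its 3×3 block (box 4) already contains {1, 2, 3, 4, 6, 8}.
The only value from 1–9 not eliminated is 5, so row 4, column 2 = 5.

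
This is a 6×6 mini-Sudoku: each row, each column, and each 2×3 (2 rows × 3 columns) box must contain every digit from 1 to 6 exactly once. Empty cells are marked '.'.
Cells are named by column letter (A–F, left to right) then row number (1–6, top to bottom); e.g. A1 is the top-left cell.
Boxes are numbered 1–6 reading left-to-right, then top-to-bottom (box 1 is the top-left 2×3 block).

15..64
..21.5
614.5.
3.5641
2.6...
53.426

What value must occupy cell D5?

Cell D5 itself could take any of {3, 5} by direct elimination.
Consider where 5 can go in box 6.
E5 is out (column E already has a 5).
F5 is out (column F already has a 5).
So the only cell in box 6 that can hold 5 is D5.
Therefore D5 = 5.

5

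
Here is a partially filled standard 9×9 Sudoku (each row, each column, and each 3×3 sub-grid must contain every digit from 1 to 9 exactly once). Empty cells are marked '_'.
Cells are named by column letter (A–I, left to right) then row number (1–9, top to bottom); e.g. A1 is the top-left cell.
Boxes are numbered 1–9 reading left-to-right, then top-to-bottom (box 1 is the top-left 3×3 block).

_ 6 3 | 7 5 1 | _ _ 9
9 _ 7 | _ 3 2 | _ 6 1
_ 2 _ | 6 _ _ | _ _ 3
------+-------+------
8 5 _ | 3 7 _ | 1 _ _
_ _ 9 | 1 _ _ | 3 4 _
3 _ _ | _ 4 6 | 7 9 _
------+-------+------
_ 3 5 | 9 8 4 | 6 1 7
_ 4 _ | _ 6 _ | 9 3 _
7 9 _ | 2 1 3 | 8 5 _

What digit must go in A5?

6

Cell A5 itself could take any of {2, 6} by direct elimination.
Consider where 6 can go in column A.
A1 is out (row 1 already has a 6).
A3 is out (row 3 already has a 6).
A7 is out (row 7 already has a 6).
A8 is out (row 8 already has a 6).
So the only cell in column A that can hold 6 is A5.
Therefore A5 = 6.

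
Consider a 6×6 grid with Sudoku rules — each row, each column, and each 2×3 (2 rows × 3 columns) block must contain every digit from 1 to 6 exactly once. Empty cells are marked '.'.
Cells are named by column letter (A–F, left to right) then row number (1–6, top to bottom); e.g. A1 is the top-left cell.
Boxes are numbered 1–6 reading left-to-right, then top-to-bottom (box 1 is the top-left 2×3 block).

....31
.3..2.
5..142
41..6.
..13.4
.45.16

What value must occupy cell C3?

Cell C3 itself could take any of {3, 6} by direct elimination.
Consider where 3 can go in row 3.
B3 is out (column B already has a 3).
So the only cell in row 3 that can hold 3 is C3.
Therefore C3 = 3.

3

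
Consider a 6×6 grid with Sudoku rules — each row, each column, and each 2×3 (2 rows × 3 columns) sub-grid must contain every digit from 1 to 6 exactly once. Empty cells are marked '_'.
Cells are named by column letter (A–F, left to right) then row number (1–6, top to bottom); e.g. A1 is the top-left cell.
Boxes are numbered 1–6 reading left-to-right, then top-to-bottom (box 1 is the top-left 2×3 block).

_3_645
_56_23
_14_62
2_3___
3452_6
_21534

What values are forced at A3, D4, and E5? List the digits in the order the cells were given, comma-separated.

5,4,1

For A3:
  Row 3 already contains {1, 2, 4, 6}.
  Column A already contains {2, 3}.
  Its 2×3 block (box 3) already contains {1, 2, 3, 4}.
  The only value from 1–6 not eliminated is 5, so A3 = 5.
For D4:
  Consider where 4 can go in column D.
  D2 is out (box 2 already has a 4).
  D3 is out (row 3 already has a 4).
  So the only cell in column D that can hold 4 is D4.
  So D4 = 4.
For E5:
  Row 5 already contains {2, 3, 4, 5, 6}.
  Column E already contains {2, 3, 4, 6}.
  Its 2×3 block (box 6) already contains {2, 3, 4, 5, 6}.
  The only value from 1–6 not eliminated is 1, so E5 = 1.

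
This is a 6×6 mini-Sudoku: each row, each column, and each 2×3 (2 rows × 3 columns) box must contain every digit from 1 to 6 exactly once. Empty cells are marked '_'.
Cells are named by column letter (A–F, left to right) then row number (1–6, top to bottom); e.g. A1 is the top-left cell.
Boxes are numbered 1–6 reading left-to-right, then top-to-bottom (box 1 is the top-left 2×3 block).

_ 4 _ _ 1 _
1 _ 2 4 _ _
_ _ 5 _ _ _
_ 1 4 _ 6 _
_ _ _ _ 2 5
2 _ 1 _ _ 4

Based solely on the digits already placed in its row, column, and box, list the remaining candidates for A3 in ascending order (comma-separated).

3,6

Row 3 already contains {5}.
Column A already contains {1, 2}.
Its 2×3 block (box 3) already contains {1, 4, 5}.
Removing those from 1–6 leaves {3, 6} as the candidates for A3.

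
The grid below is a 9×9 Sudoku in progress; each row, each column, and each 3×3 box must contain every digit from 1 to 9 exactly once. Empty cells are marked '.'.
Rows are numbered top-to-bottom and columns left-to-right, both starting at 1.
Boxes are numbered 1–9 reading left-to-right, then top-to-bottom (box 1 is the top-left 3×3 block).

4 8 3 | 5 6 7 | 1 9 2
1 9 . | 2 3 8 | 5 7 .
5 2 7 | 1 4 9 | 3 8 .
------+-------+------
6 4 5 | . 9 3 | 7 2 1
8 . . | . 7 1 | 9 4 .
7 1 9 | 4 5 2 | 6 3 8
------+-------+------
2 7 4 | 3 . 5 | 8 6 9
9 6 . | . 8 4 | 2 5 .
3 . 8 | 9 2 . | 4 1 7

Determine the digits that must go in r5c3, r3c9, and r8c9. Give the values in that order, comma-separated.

For r5c3:
  Row 5 already contains {1, 4, 7, 8, 9}.
  Column 3 already contains {3, 4, 5, 7, 8, 9}.
  Its 3×3 block (box 4) already contains {1, 4, 5, 6, 7, 8, 9}.
  The only value from 1–9 not eliminated is 2, so r5c3 = 2.
For r3c9:
  Row 3 already contains {1, 2, 3, 4, 5, 7, 8, 9}.
  Column 9 already contains {1, 2, 7, 8, 9}.
  Its 3×3 block (box 3) already contains {1, 2, 3, 5, 7, 8, 9}.
  The only value from 1–9 not eliminated is 6, so r3c9 = 6.
For r8c9:
  Row 8 already contains {2, 4, 5, 6, 8, 9}.
  Column 9 already contains {1, 2, 7, 8, 9}.
  Its 3×3 block (box 9) already contains {1, 2, 4, 5, 6, 7, 8, 9}.
  The only value from 1–9 not eliminated is 3, so r8c9 = 3.

2,6,3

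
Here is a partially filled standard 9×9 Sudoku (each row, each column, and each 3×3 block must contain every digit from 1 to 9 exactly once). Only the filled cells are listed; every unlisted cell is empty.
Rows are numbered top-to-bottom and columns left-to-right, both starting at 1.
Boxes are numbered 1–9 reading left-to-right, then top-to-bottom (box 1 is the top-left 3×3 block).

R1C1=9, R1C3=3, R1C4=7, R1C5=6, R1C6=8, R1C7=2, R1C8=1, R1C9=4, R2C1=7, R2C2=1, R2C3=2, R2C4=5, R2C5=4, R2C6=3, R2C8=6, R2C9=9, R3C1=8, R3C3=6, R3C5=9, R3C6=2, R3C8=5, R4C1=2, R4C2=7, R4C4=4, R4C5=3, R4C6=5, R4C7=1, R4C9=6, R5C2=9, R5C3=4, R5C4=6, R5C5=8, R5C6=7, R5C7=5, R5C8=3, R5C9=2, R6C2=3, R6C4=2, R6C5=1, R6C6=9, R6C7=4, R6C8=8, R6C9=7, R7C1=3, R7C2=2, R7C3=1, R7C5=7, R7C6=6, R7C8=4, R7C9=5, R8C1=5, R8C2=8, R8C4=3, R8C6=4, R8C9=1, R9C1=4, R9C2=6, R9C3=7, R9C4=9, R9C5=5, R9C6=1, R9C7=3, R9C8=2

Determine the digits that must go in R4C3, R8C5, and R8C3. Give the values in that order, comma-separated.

For R4C3:
  Row 4 already contains {1, 2, 3, 4, 5, 6, 7}.
  Column 3 already contains {1, 2, 3, 4, 6, 7}.
  Its 3×3 block (box 4) already contains {2, 3, 4, 7, 9}.
  The only value from 1–9 not eliminated is 8, so R4C3 = 8.
For R8C5:
  Row 8 already contains {1, 3, 4, 5, 8}.
  Column 5 already contains {1, 3, 4, 5, 6, 7, 8, 9}.
  Its 3×3 block (box 8) already contains {1, 3, 4, 5, 6, 7, 9}.
  The only value from 1–9 not eliminated is 2, so R8C5 = 2.
For R8C3:
  Row 8 already contains {1, 3, 4, 5, 8}.
  Column 3 already contains {1, 2, 3, 4, 6, 7}.
  Its 3×3 block (box 7) already contains {1, 2, 3, 4, 5, 6, 7, 8}.
  The only value from 1–9 not eliminated is 9, so R8C3 = 9.

8,2,9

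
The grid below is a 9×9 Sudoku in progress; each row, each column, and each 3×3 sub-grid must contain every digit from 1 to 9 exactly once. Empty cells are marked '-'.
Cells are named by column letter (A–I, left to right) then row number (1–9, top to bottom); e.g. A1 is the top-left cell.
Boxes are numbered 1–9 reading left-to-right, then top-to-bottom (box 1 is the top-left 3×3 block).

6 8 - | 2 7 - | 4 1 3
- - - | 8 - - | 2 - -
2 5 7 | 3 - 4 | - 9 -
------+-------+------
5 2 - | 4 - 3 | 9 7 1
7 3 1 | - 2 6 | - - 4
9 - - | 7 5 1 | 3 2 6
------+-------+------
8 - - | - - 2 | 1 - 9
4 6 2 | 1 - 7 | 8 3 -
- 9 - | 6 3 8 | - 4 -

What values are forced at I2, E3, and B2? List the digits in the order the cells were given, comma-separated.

For I2:
  Consider where 7 can go in row 2.
  A2 is out (column A already has a 7). B2 is out (box 1 already has a 7). C2 is out (column C already has a 7). E2 is out (column E already has a 7). The remaining empty cells in row 2 are similarly blocked.
  So the only cell in row 2 that can hold 7 is I2.
  So I2 = 7.
For E3:
  Consider where 1 can go in row 3.
  G3 is out (column G already has a 1).
  I3 is out (column I already has a 1).
  So the only cell in row 3 that can hold 1 is E3.
  So E3 = 1.
For B2:
  Consider where 1 can go in column B.
  B6 is out (row 6 already has a 1).
  B7 is out (row 7 already has a 1).
  So the only cell in column B that can hold 1 is B2.
  So B2 = 1.

7,1,1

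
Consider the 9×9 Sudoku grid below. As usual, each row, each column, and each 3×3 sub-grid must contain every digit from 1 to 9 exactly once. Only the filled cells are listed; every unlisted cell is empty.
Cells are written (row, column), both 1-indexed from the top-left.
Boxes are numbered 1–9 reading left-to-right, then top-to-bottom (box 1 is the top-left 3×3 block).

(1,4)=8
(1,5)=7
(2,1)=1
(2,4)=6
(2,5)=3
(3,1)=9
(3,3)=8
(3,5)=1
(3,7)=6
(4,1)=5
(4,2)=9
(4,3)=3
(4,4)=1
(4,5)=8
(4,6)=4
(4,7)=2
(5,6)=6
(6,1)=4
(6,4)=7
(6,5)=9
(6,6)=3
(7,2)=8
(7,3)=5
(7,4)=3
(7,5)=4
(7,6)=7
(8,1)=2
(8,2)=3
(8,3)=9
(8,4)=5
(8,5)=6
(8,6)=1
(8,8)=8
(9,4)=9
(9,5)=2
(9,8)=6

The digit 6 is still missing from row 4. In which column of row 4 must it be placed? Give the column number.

Consider where 6 can go in row 4.
(4,8) is out (column 8 already has a 6).
So the only cell in row 4 that can hold 6 is (4,9).
That is column 9.

9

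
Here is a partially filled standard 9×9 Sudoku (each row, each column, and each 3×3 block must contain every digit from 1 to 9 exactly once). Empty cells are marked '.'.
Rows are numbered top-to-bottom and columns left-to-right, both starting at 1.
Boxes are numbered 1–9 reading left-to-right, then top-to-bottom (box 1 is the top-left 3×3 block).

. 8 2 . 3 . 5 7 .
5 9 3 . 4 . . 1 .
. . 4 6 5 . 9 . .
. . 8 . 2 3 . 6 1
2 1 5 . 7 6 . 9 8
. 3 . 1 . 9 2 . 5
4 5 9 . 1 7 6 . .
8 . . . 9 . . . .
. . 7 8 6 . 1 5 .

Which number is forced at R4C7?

7

Cell R4C7 itself could take any of {4, 7} by direct elimination.
Consider where 7 can go in box 6.
R5C7 is out (row 5 already has a 7).
R6C8 is out (column 8 already has a 7).
So the only cell in box 6 that can hold 7 is R4C7.
Therefore R4C7 = 7.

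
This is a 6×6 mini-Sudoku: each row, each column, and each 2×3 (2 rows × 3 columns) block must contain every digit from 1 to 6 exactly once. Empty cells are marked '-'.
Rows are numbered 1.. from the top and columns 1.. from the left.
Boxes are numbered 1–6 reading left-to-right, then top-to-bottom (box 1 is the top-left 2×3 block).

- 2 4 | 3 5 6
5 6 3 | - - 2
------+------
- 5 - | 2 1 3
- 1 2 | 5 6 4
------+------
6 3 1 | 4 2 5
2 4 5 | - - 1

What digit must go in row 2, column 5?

4

Row 2 already contains {2, 3, 5, 6}.
Column 5 already contains {1, 2, 5, 6}.
Its 2×3 block (box 2) already contains {2, 3, 5, 6}.
The only value from 1–6 not eliminated is 4, so row 2, column 5 = 4.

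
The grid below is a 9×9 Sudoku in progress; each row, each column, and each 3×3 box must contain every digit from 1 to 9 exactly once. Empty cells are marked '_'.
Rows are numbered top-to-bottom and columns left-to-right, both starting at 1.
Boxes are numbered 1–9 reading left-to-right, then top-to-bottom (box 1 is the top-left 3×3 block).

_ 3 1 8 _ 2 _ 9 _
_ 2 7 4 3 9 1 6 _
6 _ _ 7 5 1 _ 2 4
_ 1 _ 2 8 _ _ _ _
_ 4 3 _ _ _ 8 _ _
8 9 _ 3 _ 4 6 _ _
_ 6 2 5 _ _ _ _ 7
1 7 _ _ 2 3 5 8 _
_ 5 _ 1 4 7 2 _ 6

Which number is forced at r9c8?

Row 9 already contains {1, 2, 4, 5, 6, 7}.
Column 8 already contains {2, 6, 8, 9}.
Its 3×3 block (box 9) already contains {2, 5, 6, 7, 8}.
The only value from 1–9 not eliminated is 3, so r9c8 = 3.

3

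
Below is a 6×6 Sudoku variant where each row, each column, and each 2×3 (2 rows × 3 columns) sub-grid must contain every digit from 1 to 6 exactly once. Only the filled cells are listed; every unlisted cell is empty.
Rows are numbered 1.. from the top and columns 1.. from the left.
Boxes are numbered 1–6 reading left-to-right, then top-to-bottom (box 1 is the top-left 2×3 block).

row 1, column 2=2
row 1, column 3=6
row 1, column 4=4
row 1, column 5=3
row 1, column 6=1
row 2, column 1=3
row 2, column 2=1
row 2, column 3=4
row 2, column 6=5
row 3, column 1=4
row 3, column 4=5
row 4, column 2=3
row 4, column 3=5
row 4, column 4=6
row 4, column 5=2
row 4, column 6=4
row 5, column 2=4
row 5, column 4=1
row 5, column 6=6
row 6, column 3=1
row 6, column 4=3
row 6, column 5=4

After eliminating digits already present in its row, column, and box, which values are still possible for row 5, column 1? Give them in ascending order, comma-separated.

2,5

Row 5 already contains {1, 4, 6}.
Column 1 already contains {3, 4}.
Its 2×3 block (box 5) already contains {1, 4}.
Removing those from 1–6 leaves {2, 5} as the candidates for row 5, column 1.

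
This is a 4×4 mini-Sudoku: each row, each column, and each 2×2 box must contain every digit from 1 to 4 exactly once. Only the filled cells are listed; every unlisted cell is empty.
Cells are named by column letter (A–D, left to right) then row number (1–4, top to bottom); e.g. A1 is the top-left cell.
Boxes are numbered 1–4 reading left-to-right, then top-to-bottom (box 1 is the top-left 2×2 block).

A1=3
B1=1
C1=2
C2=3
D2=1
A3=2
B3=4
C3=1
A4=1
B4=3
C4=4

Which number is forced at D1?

Row 1 already contains {1, 2, 3}.
Column D already contains {1}.
Its 2×2 block (box 2) already contains {1, 2, 3}.
The only value from 1–4 not eliminated is 4, so D1 = 4.

4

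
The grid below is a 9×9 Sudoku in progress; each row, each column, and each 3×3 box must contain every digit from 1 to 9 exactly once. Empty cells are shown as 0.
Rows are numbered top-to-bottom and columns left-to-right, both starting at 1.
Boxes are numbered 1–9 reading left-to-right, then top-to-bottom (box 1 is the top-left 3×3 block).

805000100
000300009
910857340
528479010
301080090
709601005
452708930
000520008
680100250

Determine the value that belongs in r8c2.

Cell r8c2 itself could take any of {3, 7, 9} by direct elimination.
Consider where 9 can go in row 8.
r8c1 is out (column 1 already has a 9).
r8c3 is out (column 3 already has a 9).
r8c6 is out (column 6 already has a 9).
r8c7 is out (column 7 already has a 9).
r8c8 is out (column 8 already has a 9).
So the only cell in row 8 that can hold 9 is r8c2.
Therefore r8c2 = 9.

9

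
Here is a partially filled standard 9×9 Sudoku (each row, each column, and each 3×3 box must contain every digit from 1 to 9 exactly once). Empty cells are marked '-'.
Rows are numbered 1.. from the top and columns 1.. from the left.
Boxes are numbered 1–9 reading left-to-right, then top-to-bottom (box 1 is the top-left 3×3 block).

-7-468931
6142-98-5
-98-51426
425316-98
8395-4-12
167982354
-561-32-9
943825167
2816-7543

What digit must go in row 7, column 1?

Row 7 already contains {1, 2, 3, 5, 6, 9}.
Column 1 already contains {1, 2, 4, 6, 8, 9}.
Its 3×3 block (box 7) already contains {1, 2, 3, 4, 5, 6, 8, 9}.
The only value from 1–9 not eliminated is 7, so row 7, column 1 = 7.

7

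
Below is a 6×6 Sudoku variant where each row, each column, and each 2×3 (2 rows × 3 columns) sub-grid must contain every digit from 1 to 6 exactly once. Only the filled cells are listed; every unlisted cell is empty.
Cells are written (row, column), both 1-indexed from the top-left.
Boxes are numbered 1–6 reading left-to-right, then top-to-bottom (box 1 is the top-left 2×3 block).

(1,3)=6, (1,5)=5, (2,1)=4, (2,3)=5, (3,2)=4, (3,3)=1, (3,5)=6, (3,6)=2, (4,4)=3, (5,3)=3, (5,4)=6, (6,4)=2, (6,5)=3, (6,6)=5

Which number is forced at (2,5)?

Cell (2,5) itself could take any of {1, 2} by direct elimination.
Consider where 2 can go in box 2.
(1,4) is out (column 4 already has a 2).
(1,6) is out (column 6 already has a 2).
(2,4) is out (column 4 already has a 2).
(2,6) is out (column 6 already has a 2).
So the only cell in box 2 that can hold 2 is (2,5).
Therefore (2,5) = 2.

2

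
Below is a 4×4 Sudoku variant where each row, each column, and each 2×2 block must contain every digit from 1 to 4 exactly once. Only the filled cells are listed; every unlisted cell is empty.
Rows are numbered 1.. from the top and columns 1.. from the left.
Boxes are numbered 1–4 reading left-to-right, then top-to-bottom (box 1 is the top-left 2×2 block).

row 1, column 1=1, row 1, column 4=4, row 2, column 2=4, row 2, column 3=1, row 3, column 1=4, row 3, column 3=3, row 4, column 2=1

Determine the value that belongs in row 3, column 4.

1

Cell row 3, column 4 itself could take any of {1, 2} by direct elimination.
Consider where 1 can go in column 4.
row 2, column 4 is out (row 2 already has a 1).
row 4, column 4 is out (row 4 already has a 1).
So the only cell in column 4 that can hold 1 is row 3, column 4.
Therefore row 3, column 4 = 1.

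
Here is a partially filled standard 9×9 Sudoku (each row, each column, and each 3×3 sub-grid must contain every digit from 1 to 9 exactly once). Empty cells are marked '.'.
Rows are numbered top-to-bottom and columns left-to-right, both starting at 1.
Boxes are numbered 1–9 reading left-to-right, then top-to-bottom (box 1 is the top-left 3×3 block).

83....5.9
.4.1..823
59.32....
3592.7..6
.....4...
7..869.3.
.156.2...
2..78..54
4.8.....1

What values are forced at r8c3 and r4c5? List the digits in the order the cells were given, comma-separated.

3,1

For r8c3:
  Consider where 3 can go in box 7.
  r7c1 is out (column 1 already has a 3).
  r8c2 is out (column 2 already has a 3).
  r9c2 is out (column 2 already has a 3).
  So the only cell in box 7 that can hold 3 is r8c3.
  So r8c3 = 3.
For r4c5:
  Row 4 already contains {2, 3, 5, 6, 7, 9}.
  Column 5 already contains {2, 6, 8}.
  Its 3×3 block (box 5) already contains {2, 4, 6, 7, 8, 9}.
  The only value from 1–9 not eliminated is 1, so r4c5 = 1.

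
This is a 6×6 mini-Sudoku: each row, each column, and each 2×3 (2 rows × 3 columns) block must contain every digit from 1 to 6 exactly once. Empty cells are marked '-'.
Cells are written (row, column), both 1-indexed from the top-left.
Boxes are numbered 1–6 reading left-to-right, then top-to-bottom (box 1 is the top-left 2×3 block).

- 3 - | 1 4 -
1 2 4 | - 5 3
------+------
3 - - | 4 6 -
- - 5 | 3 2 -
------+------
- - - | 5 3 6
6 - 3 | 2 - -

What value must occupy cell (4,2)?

Cell (4,2) itself could take any of {1, 4, 6} by direct elimination.
Consider where 6 can go in column 2.
(3,2) is out (row 3 already has a 6).
(5,2) is out (row 5 already has a 6).
(6,2) is out (row 6 already has a 6).
So the only cell in column 2 that can hold 6 is (4,2).
Therefore (4,2) = 6.

6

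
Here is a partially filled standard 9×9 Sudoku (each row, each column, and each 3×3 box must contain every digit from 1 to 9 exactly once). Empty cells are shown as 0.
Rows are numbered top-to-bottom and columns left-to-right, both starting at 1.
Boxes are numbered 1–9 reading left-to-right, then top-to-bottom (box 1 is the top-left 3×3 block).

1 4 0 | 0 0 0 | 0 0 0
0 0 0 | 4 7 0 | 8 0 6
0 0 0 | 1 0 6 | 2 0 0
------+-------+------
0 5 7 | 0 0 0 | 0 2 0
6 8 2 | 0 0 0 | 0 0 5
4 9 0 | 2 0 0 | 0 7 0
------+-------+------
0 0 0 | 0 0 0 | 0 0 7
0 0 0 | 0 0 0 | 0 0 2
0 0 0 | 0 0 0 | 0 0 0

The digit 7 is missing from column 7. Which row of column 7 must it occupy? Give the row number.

Consider where 7 can go in column 7.
R4C7 is out (row 4 already has a 7). R5C7 is out (box 6 already has a 7). R6C7 is out (row 6 already has a 7). R7C7 is out (row 7 already has a 7). The remaining empty cells in column 7 are similarly blocked.
So the only cell in column 7 that can hold 7 is R1C7.
That is row 1.

1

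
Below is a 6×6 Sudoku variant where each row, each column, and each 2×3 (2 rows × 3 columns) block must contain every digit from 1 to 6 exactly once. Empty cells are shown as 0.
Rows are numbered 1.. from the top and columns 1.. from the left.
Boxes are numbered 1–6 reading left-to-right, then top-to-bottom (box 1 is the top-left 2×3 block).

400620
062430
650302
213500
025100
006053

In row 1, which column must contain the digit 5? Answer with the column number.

6

Consider where 5 can go in row 1.
row 1, column 2 is out (column 2 already has a 5).
row 1, column 3 is out (column 3 already has a 5).
So the only cell in row 1 that can hold 5 is row 1, column 6.
That is column 6.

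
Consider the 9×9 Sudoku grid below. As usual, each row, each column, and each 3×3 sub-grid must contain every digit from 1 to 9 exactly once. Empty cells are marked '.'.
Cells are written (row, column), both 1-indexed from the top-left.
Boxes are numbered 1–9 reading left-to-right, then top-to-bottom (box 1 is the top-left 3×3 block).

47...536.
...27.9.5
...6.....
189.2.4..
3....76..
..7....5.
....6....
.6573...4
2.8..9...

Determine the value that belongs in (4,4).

5

Cell (4,4) itself could take any of {3, 5} by direct elimination.
Consider where 5 can go in row 4.
(4,6) is out (column 6 already has a 5).
(4,8) is out (column 8 already has a 5).
(4,9) is out (column 9 already has a 5).
So the only cell in row 4 that can hold 5 is (4,4).
Therefore (4,4) = 5.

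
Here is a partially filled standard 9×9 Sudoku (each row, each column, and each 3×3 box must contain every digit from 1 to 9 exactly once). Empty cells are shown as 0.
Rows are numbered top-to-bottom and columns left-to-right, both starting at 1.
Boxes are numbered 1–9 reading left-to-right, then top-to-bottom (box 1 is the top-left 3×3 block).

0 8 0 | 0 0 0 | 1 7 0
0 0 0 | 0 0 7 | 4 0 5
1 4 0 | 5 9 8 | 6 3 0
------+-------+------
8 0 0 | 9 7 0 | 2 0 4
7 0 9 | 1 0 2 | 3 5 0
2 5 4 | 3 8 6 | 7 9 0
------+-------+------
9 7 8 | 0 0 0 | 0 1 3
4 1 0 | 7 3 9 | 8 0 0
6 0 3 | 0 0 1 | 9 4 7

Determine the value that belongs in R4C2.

3

Cell R4C2 itself could take any of {3, 6} by direct elimination.
Consider where 3 can go in box 4.
R4C3 is out (column 3 already has a 3).
R5C2 is out (row 5 already has a 3).
So the only cell in box 4 that can hold 3 is R4C2.
Therefore R4C2 = 3.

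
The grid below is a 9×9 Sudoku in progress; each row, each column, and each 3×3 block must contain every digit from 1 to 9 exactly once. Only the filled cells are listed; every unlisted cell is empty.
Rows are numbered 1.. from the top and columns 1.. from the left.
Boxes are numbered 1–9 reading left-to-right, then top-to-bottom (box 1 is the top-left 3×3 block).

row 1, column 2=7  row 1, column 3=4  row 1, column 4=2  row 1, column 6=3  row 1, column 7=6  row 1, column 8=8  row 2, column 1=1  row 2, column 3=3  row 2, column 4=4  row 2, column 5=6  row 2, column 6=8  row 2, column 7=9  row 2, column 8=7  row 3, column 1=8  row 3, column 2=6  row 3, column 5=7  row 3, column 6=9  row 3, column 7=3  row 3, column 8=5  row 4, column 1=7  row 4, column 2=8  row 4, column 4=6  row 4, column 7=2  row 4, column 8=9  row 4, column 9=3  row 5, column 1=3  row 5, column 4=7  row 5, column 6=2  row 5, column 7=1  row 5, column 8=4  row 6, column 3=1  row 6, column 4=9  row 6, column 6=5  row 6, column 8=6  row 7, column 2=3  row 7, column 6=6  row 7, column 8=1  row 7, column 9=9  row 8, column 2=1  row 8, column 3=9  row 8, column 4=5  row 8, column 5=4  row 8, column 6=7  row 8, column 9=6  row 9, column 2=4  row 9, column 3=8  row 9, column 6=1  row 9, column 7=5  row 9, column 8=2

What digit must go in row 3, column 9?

Cell row 3, column 9 itself could take any of {1, 2, 4} by direct elimination.
Consider where 4 can go in row 3.
row 3, column 3 is out (column 3 already has a 4).
row 3, column 4 is out (column 4 already has a 4).
So the only cell in row 3 that can hold 4 is row 3, column 9.
Therefore row 3, column 9 = 4.

4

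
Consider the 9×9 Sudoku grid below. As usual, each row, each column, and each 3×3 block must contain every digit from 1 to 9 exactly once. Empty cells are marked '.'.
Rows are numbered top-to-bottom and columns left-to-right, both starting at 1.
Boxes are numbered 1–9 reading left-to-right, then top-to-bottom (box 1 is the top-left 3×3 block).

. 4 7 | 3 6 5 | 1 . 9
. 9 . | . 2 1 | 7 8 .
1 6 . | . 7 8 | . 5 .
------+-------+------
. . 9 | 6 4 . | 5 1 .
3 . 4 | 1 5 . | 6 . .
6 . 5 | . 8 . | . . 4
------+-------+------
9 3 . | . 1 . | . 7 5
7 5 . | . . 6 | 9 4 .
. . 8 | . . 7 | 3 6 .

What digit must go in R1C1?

Cell R1C1 itself could take any of {2, 8} by direct elimination.
Consider where 8 can go in box 1.
R2C1 is out (row 2 already has a 8).
R2C3 is out (row 2 already has a 8).
R3C3 is out (row 3 already has a 8).
So the only cell in box 1 that can hold 8 is R1C1.
Therefore R1C1 = 8.

8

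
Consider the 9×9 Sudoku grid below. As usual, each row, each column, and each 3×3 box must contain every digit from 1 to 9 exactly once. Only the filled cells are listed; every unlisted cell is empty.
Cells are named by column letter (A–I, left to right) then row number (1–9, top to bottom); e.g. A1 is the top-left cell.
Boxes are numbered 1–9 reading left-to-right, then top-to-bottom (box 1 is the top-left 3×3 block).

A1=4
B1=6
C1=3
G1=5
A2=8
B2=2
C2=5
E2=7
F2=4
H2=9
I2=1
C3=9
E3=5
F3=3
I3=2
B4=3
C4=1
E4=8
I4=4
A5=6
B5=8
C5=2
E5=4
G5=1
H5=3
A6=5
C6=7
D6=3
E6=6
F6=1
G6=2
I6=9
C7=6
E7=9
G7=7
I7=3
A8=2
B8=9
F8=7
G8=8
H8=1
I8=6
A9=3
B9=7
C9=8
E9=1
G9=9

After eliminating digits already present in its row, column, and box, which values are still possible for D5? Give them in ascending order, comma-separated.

5,7,9

Row 5 already contains {1, 2, 3, 4, 6, 8}.
Column D already contains {3}.
Its 3×3 block (box 5) already contains {1, 3, 4, 6, 8}.
Removing those from 1–9 leaves {5, 7, 9} as the candidates for D5.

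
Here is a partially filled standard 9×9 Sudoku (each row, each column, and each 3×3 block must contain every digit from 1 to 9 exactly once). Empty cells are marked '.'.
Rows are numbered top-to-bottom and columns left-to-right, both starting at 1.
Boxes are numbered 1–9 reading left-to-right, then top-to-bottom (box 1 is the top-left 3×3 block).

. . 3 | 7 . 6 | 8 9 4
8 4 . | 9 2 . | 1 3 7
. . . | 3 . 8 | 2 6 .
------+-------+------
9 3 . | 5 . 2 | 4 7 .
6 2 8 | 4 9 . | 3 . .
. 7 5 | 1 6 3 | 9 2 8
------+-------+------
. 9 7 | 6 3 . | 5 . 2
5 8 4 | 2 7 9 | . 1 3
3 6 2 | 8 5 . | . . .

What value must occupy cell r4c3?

Row 4 already contains {2, 3, 4, 5, 7, 9}.
Column 3 already contains {2, 3, 4, 5, 7, 8}.
Its 3×3 block (box 4) already contains {2, 3, 5, 6, 7, 8, 9}.
The only value from 1–9 not eliminated is 1, so r4c3 = 1.

1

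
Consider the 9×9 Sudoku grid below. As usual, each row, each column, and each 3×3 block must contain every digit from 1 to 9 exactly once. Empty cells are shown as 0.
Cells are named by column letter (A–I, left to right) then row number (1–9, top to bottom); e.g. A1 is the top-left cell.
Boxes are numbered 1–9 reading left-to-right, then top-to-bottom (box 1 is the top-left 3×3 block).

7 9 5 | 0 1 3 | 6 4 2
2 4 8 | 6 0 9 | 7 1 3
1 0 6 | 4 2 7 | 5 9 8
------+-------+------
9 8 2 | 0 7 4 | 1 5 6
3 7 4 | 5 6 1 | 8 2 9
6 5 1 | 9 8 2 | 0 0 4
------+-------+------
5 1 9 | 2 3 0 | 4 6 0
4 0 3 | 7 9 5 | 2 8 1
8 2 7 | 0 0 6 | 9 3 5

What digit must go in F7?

Row 7 already contains {1, 2, 3, 4, 5, 6, 9}.
Column F already contains {1, 2, 3, 4, 5, 6, 7, 9}.
Its 3×3 block (box 8) already contains {2, 3, 5, 6, 7, 9}.
The only value from 1–9 not eliminated is 8, so F7 = 8.

8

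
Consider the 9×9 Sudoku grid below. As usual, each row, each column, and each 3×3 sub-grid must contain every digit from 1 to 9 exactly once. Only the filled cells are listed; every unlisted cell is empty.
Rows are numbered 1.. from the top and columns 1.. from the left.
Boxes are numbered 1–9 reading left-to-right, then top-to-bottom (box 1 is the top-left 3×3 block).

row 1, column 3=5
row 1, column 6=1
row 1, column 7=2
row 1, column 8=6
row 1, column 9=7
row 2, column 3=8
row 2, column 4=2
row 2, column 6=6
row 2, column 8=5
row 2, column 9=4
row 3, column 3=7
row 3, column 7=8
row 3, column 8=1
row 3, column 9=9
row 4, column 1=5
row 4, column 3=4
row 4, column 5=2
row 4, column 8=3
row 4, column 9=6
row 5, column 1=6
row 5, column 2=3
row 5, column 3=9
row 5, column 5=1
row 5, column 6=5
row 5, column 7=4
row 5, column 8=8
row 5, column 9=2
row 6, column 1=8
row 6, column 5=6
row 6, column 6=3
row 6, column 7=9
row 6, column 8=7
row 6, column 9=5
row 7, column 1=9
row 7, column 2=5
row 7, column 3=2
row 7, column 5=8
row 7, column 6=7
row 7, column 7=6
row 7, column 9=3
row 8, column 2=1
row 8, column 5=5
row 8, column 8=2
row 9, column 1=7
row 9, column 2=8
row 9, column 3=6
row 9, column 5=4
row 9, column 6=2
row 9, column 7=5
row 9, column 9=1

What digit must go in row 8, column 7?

Row 8 already contains {1, 2, 5}.
Column 7 already contains {2, 4, 5, 6, 8, 9}.
Its 3×3 block (box 9) already contains {1, 2, 3, 5, 6}.
The only value from 1–9 not eliminated is 7, so row 8, column 7 = 7.

7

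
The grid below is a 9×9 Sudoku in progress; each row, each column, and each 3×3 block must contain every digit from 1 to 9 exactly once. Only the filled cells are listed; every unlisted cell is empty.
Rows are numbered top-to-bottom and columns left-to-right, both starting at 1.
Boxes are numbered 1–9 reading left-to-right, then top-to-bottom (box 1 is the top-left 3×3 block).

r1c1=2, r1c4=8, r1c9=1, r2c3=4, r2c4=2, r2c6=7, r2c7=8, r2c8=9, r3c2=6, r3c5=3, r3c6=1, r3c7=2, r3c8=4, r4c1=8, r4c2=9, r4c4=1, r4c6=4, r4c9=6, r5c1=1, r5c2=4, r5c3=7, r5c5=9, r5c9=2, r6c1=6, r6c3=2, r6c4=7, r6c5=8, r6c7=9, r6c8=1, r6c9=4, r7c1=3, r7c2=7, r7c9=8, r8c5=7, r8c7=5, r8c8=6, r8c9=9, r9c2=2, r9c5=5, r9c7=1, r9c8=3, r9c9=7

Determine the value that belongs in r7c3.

Cell r7c3 itself could take any of {1, 5, 6, 9} by direct elimination.
Consider where 5 can go in row 7.
r7c4 is out (box 8 already has a 5).
r7c5 is out (column 5 already has a 5).
r7c6 is out (box 8 already has a 5).
r7c7 is out (column 7 already has a 5).
r7c8 is out (box 9 already has a 5).
So the only cell in row 7 that can hold 5 is r7c3.
Therefore r7c3 = 5.

5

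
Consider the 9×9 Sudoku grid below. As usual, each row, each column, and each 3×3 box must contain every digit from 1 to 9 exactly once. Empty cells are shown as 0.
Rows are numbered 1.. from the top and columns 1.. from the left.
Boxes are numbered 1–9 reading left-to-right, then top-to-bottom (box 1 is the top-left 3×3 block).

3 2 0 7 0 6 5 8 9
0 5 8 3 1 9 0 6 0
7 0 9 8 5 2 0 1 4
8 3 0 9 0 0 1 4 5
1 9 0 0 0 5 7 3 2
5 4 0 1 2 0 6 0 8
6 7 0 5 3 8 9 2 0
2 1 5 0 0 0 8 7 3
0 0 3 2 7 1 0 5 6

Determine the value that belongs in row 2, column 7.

2

Row 2 already contains {1, 3, 5, 6, 8, 9}.
Column 7 already contains {1, 5, 6, 7, 8, 9}.
Its 3×3 block (box 3) already contains {1, 4, 5, 6, 8, 9}.
The only value from 1–9 not eliminated is 2, so row 2, column 7 = 2.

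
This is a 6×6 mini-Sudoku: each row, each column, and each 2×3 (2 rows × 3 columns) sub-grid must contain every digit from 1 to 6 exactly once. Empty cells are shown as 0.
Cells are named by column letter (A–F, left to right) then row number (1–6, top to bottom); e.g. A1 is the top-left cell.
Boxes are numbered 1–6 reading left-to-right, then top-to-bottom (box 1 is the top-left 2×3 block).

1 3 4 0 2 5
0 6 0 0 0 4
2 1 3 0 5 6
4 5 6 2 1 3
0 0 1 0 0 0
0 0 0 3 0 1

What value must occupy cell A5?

3

Cell A5 itself could take any of {3, 5, 6} by direct elimination.
Consider where 3 can go in column A.
A2 is out (box 1 already has a 3).
A6 is out (row 6 already has a 3).
So the only cell in column A that can hold 3 is A5.
Therefore A5 = 3.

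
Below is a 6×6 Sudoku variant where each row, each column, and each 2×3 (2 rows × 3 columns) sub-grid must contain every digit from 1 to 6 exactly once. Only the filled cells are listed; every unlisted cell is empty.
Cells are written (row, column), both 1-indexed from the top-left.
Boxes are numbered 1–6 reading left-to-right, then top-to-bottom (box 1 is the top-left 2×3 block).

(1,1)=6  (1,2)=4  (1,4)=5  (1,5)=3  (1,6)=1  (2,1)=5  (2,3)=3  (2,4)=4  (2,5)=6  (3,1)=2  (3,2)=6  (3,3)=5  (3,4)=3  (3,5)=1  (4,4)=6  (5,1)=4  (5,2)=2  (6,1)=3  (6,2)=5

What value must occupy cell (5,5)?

Row 5 already contains {2, 4}.
Column 5 already contains {1, 3, 6}.
Its 2×3 block (box 6) already contains {}.
The only value from 1–6 not eliminated is 5, so (5,5) = 5.

5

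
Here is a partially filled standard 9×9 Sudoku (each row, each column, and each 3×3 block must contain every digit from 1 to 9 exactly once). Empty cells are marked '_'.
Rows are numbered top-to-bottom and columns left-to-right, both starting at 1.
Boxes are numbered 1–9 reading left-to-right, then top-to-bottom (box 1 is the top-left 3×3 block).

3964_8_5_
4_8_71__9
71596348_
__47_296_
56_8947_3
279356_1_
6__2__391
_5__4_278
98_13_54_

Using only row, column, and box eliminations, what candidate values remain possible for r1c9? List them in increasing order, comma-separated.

Row 1 already contains {3, 4, 5, 6, 8, 9}.
Column 9 already contains {1, 3, 8, 9}.
Its 3×3 block (box 3) already contains {4, 5, 8, 9}.
Removing those from 1–9 leaves {2, 7} as the candidates for r1c9.

2,7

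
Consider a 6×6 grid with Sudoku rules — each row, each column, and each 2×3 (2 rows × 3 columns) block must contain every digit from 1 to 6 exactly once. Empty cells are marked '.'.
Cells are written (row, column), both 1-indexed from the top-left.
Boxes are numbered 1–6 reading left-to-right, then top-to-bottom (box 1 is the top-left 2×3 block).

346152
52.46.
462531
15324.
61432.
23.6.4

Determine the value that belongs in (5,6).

Row 5 already contains {1, 2, 3, 4, 6}.
Column 6 already contains {1, 2, 4}.
Its 2×3 block (box 6) already contains {2, 3, 4, 6}.
The only value from 1–6 not eliminated is 5, so (5,6) = 5.

5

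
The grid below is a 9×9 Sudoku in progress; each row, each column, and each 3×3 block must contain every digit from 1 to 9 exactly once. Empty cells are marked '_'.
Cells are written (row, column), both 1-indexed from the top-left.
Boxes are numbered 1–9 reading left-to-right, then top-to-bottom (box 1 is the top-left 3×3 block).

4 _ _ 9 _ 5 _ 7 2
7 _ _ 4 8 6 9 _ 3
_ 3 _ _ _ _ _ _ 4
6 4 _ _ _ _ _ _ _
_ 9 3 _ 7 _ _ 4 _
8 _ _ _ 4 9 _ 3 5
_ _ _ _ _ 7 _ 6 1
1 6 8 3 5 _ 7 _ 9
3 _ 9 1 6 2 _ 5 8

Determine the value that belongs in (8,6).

Row 8 already contains {1, 3, 5, 6, 7, 8, 9}.
Column 6 already contains {2, 5, 6, 7, 9}.
Its 3×3 block (box 8) already contains {1, 2, 3, 5, 6, 7}.
The only value from 1–9 not eliminated is 4, so (8,6) = 4.

4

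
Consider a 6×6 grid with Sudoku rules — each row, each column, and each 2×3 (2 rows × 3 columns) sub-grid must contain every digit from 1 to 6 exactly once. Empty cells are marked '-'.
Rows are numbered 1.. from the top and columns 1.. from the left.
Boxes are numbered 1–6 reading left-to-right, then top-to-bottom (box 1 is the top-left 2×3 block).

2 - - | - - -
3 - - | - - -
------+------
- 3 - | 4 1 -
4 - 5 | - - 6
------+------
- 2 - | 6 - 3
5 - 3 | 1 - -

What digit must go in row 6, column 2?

6

Cell row 6, column 2 itself could take any of {4, 6} by direct elimination.
Consider where 6 can go in box 5.
row 5, column 1 is out (row 5 already has a 6).
row 5, column 3 is out (row 5 already has a 6).
So the only cell in box 5 that can hold 6 is row 6, column 2.
Therefore row 6, column 2 = 6.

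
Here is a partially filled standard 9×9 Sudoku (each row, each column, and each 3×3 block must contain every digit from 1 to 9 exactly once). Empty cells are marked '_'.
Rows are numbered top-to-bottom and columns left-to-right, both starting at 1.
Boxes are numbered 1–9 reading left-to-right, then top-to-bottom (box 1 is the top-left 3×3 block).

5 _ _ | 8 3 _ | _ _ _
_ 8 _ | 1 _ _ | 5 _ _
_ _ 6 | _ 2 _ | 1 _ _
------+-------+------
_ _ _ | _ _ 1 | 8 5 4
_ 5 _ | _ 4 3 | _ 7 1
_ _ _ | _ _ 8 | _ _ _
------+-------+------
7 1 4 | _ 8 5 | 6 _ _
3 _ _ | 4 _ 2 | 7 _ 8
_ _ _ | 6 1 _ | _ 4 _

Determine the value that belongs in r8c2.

Cell r8c2 itself could take any of {6, 9} by direct elimination.
Consider where 6 can go in box 7.
r8c3 is out (column 3 already has a 6).
r9c1 is out (row 9 already has a 6).
r9c2 is out (row 9 already has a 6).
r9c3 is out (row 9 already has a 6).
So the only cell in box 7 that can hold 6 is r8c2.
Therefore r8c2 = 6.

6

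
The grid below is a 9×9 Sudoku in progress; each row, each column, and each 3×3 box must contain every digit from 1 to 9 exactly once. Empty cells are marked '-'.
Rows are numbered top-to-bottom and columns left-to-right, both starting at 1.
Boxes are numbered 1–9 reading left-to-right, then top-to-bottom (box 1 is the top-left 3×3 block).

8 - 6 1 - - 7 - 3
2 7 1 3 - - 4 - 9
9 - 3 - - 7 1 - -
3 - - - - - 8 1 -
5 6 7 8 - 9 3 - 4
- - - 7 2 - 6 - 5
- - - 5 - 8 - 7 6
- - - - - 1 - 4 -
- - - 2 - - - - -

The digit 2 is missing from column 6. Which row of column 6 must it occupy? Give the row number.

Consider where 2 can go in column 6.
r2c6 is out (row 2 already has a 2).
r4c6 is out (box 5 already has a 2).
r6c6 is out (row 6 already has a 2).
r9c6 is out (row 9 already has a 2).
So the only cell in column 6 that can hold 2 is r1c6.
That is row 1.

1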